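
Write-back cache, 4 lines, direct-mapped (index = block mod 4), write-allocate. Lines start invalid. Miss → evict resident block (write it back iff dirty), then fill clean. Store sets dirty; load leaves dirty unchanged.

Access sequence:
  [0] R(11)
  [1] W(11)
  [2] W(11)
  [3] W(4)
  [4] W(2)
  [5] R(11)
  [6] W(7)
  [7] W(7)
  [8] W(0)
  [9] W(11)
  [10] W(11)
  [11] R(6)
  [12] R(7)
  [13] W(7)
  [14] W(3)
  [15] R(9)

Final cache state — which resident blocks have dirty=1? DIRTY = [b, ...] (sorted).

0: R B11 -> L3 miss  d=-]
1: W B11 -> L3 hit  d=D]
2: W B11 -> L3 hit  d=D]
3: W B4 -> L0 miss  d=D]
4: W B2 -> L2 miss  d=D]
5: R B11 -> L3 hit  d=D]
6: W B7 -> L3 miss wb->B11  d=D]
7: W B7 -> L3 hit  d=D]
8: W B0 -> L0 miss wb->B4  d=D]
9: W B11 -> L3 miss wb->B7  d=D]
10: W B11 -> L3 hit  d=D]
11: R B6 -> L2 miss wb->B2  d=-]
12: R B7 -> L3 miss wb->B11  d=-]
13: W B7 -> L3 hit  d=D]
14: W B3 -> L3 miss wb->B7  d=D]
15: R B9 -> L1 miss  d=-]

DIRTY = [0, 3]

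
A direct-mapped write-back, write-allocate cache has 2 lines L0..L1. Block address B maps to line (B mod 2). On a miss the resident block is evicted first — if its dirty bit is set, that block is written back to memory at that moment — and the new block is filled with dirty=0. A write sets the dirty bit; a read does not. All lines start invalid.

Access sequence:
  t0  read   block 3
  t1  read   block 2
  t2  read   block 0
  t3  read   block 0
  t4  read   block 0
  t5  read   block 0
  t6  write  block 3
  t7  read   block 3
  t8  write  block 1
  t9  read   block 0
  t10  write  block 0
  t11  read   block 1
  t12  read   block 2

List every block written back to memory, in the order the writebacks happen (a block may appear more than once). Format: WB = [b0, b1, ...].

WB = [3, 0]

0: R B3 -> L1 miss  d=-]
1: R B2 -> L0 miss  d=-]
2: R B0 -> L0 miss  d=-]
3: R B0 -> L0 hit  d=-]
4: R B0 -> L0 hit  d=-]
5: R B0 -> L0 hit  d=-]
6: W B3 -> L1 hit  d=D]
7: R B3 -> L1 hit  d=D]
8: W B1 -> L1 miss wb->B3  d=D]
9: R B0 -> L0 hit  d=-]
10: W B0 -> L0 hit  d=D]
11: R B1 -> L1 hit  d=D]
12: R B2 -> L0 miss wb->B0  d=-]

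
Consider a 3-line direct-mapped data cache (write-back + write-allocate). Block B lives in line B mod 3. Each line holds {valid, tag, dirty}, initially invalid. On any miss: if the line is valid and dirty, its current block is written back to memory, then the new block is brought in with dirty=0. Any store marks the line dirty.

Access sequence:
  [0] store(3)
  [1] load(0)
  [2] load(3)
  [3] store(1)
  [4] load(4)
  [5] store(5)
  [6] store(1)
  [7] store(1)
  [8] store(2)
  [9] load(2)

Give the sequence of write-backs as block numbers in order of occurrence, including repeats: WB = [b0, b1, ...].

WB = [3, 1, 5]

  0 | W B3 → L0 miss [D]
  1 | R B0 → L0 miss wb→B3 [-]
  2 | R B3 → L0 miss [-]
  3 | W B1 → L1 miss [D]
  4 | R B4 → L1 miss wb→B1 [-]
  5 | W B5 → L2 miss [D]
  6 | W B1 → L1 miss [D]
  7 | W B1 → L1 hit [D]
  8 | W B2 → L2 miss wb→B5 [D]
  9 | R B2 → L2 hit [D]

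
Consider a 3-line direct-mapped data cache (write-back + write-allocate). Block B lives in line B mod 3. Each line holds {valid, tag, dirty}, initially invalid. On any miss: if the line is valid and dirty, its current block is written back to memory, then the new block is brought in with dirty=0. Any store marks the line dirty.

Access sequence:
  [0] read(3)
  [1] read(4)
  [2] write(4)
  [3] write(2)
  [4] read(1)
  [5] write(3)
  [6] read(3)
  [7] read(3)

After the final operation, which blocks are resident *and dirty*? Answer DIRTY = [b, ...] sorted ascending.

0: R B3 → L0 miss [-]
1: R B4 → L1 miss [-]
2: W B4 → L1 hit [D]
3: W B2 → L2 miss [D]
4: R B1 → L1 miss wb→B4 [-]
5: W B3 → L0 hit [D]
6: R B3 → L0 hit [D]
7: R B3 → L0 hit [D]

DIRTY = [2, 3]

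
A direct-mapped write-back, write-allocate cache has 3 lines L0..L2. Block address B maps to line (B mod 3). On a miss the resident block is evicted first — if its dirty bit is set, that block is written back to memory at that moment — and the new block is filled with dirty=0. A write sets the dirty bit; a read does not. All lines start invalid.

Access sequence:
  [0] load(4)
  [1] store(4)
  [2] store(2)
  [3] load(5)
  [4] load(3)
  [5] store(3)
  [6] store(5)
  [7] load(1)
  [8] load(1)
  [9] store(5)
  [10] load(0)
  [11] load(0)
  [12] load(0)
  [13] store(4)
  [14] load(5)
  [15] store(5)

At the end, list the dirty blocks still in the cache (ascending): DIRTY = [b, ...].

0: R B4 → L1 miss [-]
1: W B4 → L1 hit [D]
2: W B2 → L2 miss [D]
3: R B5 → L2 miss wb→B2 [-]
4: R B3 → L0 miss [-]
5: W B3 → L0 hit [D]
6: W B5 → L2 hit [D]
7: R B1 → L1 miss wb→B4 [-]
8: R B1 → L1 hit [-]
9: W B5 → L2 hit [D]
10: R B0 → L0 miss wb→B3 [-]
11: R B0 → L0 hit [-]
12: R B0 → L0 hit [-]
13: W B4 → L1 miss [D]
14: R B5 → L2 hit [D]
15: W B5 → L2 hit [D]

DIRTY = [4, 5]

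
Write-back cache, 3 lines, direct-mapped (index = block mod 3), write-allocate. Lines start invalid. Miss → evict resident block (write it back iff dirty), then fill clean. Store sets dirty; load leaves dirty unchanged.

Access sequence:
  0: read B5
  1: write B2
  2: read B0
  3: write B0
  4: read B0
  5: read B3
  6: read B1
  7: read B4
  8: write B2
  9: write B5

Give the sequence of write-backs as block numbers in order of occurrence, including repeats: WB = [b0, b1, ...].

WB = [0, 2]

  0 | R B5 → L2 miss [-]
  1 | W B2 → L2 miss [D]
  2 | R B0 → L0 miss [-]
  3 | W B0 → L0 hit [D]
  4 | R B0 → L0 hit [D]
  5 | R B3 → L0 miss wb→B0 [-]
  6 | R B1 → L1 miss [-]
  7 | R B4 → L1 miss [-]
  8 | W B2 → L2 hit [D]
  9 | W B5 → L2 miss wb→B2 [D]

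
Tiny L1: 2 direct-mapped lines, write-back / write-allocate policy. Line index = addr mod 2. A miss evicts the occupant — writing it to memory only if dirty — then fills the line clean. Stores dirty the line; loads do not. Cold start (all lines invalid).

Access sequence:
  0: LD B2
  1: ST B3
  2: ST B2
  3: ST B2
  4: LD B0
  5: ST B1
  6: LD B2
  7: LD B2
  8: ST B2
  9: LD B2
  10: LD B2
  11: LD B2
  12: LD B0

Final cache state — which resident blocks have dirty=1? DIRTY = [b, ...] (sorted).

DIRTY = [1]

  0 | R B2 → L0 miss [-]
  1 | W B3 → L1 miss [D]
  2 | W B2 → L0 hit [D]
  3 | W B2 → L0 hit [D]
  4 | R B0 → L0 miss wb→B2 [-]
  5 | W B1 → L1 miss wb→B3 [D]
  6 | R B2 → L0 miss [-]
  7 | R B2 → L0 hit [-]
  8 | W B2 → L0 hit [D]
  9 | R B2 → L0 hit [D]
  10 | R B2 → L0 hit [D]
  11 | R B2 → L0 hit [D]
  12 | R B0 → L0 miss wb→B2 [-]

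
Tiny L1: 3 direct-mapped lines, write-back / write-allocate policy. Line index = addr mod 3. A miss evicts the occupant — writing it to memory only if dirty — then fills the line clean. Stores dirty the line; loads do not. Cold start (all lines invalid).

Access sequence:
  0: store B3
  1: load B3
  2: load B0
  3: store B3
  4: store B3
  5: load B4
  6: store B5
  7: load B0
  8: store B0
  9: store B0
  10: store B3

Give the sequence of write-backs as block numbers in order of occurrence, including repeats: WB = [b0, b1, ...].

0: W B3 → L0 miss [D]
1: R B3 → L0 hit [D]
2: R B0 → L0 miss wb→B3 [-]
3: W B3 → L0 miss [D]
4: W B3 → L0 hit [D]
5: R B4 → L1 miss [-]
6: W B5 → L2 miss [D]
7: R B0 → L0 miss wb→B3 [-]
8: W B0 → L0 hit [D]
9: W B0 → L0 hit [D]
10: W B3 → L0 miss wb→B0 [D]

WB = [3, 3, 0]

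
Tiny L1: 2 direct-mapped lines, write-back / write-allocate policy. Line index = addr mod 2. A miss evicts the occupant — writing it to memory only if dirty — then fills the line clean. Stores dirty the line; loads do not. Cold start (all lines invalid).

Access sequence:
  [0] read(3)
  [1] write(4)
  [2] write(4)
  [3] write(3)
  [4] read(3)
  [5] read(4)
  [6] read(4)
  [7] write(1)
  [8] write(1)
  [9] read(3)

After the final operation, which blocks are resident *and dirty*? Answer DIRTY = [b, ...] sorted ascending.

  0 | R B3 → L1 miss [-]
  1 | W B4 → L0 miss [D]
  2 | W B4 → L0 hit [D]
  3 | W B3 → L1 hit [D]
  4 | R B3 → L1 hit [D]
  5 | R B4 → L0 hit [D]
  6 | R B4 → L0 hit [D]
  7 | W B1 → L1 miss wb→B3 [D]
  8 | W B1 → L1 hit [D]
  9 | R B3 → L1 miss wb→B1 [-]

DIRTY = [4]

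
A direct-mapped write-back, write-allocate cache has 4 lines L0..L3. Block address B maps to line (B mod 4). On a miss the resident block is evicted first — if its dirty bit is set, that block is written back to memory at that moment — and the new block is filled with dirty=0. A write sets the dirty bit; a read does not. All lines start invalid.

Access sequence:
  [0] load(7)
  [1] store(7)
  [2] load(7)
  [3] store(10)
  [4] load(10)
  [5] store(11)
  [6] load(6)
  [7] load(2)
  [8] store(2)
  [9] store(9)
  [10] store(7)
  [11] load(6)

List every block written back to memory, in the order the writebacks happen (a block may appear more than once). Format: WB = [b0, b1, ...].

0: R B7 → L3 miss [-]
1: W B7 → L3 hit [D]
2: R B7 → L3 hit [D]
3: W B10 → L2 miss [D]
4: R B10 → L2 hit [D]
5: W B11 → L3 miss wb→B7 [D]
6: R B6 → L2 miss wb→B10 [-]
7: R B2 → L2 miss [-]
8: W B2 → L2 hit [D]
9: W B9 → L1 miss [D]
10: W B7 → L3 miss wb→B11 [D]
11: R B6 → L2 miss wb→B2 [-]

WB = [7, 10, 11, 2]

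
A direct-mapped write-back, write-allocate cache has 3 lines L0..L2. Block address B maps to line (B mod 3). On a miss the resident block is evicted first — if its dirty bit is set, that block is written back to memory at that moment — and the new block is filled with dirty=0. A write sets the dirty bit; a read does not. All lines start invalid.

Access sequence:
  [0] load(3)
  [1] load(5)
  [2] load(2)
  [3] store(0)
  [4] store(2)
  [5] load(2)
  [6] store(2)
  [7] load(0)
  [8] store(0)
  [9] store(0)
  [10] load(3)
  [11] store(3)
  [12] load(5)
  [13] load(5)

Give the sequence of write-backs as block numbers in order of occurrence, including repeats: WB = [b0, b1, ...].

  0 | R B3 → L0 miss [-]
  1 | R B5 → L2 miss [-]
  2 | R B2 → L2 miss [-]
  3 | W B0 → L0 miss [D]
  4 | W B2 → L2 hit [D]
  5 | R B2 → L2 hit [D]
  6 | W B2 → L2 hit [D]
  7 | R B0 → L0 hit [D]
  8 | W B0 → L0 hit [D]
  9 | W B0 → L0 hit [D]
  10 | R B3 → L0 miss wb→B0 [-]
  11 | W B3 → L0 hit [D]
  12 | R B5 → L2 miss wb→B2 [-]
  13 | R B5 → L2 hit [-]

WB = [0, 2]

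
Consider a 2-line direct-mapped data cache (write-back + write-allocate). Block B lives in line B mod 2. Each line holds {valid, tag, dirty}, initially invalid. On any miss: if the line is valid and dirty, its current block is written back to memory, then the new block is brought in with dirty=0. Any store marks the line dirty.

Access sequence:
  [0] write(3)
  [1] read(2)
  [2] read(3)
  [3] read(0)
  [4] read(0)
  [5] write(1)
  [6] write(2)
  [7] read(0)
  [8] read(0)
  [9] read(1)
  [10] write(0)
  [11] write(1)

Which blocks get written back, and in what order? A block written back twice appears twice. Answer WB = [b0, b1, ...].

WB = [3, 2]

0: W B3 → L1 miss [D]
1: R B2 → L0 miss [-]
2: R B3 → L1 hit [D]
3: R B0 → L0 miss [-]
4: R B0 → L0 hit [-]
5: W B1 → L1 miss wb→B3 [D]
6: W B2 → L0 miss [D]
7: R B0 → L0 miss wb→B2 [-]
8: R B0 → L0 hit [-]
9: R B1 → L1 hit [D]
10: W B0 → L0 hit [D]
11: W B1 → L1 hit [D]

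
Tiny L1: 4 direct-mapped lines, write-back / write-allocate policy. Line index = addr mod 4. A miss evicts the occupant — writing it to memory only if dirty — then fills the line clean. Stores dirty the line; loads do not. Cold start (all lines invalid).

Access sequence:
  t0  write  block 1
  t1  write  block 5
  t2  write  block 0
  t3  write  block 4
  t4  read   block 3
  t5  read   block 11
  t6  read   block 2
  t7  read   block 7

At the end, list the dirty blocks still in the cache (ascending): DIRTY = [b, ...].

DIRTY = [4, 5]

0: W B1 -> L1 miss  d=D]
1: W B5 -> L1 miss wb->B1  d=D]
2: W B0 -> L0 miss  d=D]
3: W B4 -> L0 miss wb->B0  d=D]
4: R B3 -> L3 miss  d=-]
5: R B11 -> L3 miss  d=-]
6: R B2 -> L2 miss  d=-]
7: R B7 -> L3 miss  d=-]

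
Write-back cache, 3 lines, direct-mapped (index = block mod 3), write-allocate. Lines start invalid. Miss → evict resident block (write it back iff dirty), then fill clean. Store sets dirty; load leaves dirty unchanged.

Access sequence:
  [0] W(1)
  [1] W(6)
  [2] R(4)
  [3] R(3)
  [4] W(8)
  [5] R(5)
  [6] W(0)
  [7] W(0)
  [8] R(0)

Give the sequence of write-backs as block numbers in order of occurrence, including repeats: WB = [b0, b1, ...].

WB = [1, 6, 8]

0: W B1 → L1 miss [D]
1: W B6 → L0 miss [D]
2: R B4 → L1 miss wb→B1 [-]
3: R B3 → L0 miss wb→B6 [-]
4: W B8 → L2 miss [D]
5: R B5 → L2 miss wb→B8 [-]
6: W B0 → L0 miss [D]
7: W B0 → L0 hit [D]
8: R B0 → L0 hit [D]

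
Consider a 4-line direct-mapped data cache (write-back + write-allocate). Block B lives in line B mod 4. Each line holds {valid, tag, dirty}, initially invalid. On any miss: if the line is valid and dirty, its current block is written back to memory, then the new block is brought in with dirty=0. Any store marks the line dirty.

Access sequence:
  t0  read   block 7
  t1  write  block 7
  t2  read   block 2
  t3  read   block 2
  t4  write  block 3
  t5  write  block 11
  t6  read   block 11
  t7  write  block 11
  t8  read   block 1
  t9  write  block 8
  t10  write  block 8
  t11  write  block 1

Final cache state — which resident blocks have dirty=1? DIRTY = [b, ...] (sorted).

  0 | R B7 → L3 miss [-]
  1 | W B7 → L3 hit [D]
  2 | R B2 → L2 miss [-]
  3 | R B2 → L2 hit [-]
  4 | W B3 → L3 miss wb→B7 [D]
  5 | W B11 → L3 miss wb→B3 [D]
  6 | R B11 → L3 hit [D]
  7 | W B11 → L3 hit [D]
  8 | R B1 → L1 miss [-]
  9 | W B8 → L0 miss [D]
  10 | W B8 → L0 hit [D]
  11 | W B1 → L1 hit [D]

DIRTY = [1, 8, 11]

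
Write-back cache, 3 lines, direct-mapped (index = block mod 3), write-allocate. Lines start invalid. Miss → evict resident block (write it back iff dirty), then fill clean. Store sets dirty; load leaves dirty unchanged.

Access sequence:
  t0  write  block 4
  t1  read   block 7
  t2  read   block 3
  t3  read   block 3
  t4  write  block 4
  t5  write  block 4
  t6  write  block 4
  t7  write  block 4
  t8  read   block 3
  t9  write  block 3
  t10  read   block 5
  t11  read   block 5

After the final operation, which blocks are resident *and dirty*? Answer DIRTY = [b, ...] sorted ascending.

  0 | W B4 → L1 miss [D]
  1 | R B7 → L1 miss wb→B4 [-]
  2 | R B3 → L0 miss [-]
  3 | R B3 → L0 hit [-]
  4 | W B4 → L1 miss [D]
  5 | W B4 → L1 hit [D]
  6 | W B4 → L1 hit [D]
  7 | W B4 → L1 hit [D]
  8 | R B3 → L0 hit [-]
  9 | W B3 → L0 hit [D]
  10 | R B5 → L2 miss [-]
  11 | R B5 → L2 hit [-]

DIRTY = [3, 4]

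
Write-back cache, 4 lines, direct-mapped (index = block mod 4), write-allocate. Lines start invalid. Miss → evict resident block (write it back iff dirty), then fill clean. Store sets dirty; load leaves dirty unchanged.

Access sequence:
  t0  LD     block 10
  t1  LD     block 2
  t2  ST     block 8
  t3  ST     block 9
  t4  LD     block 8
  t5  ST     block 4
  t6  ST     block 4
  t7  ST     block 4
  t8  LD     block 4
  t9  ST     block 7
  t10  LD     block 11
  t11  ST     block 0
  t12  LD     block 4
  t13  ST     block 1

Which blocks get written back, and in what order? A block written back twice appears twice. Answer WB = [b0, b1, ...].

WB = [8, 7, 4, 0, 9]

0: R B10 → L2 miss [-]
1: R B2 → L2 miss [-]
2: W B8 → L0 miss [D]
3: W B9 → L1 miss [D]
4: R B8 → L0 hit [D]
5: W B4 → L0 miss wb→B8 [D]
6: W B4 → L0 hit [D]
7: W B4 → L0 hit [D]
8: R B4 → L0 hit [D]
9: W B7 → L3 miss [D]
10: R B11 → L3 miss wb→B7 [-]
11: W B0 → L0 miss wb→B4 [D]
12: R B4 → L0 miss wb→B0 [-]
13: W B1 → L1 miss wb→B9 [D]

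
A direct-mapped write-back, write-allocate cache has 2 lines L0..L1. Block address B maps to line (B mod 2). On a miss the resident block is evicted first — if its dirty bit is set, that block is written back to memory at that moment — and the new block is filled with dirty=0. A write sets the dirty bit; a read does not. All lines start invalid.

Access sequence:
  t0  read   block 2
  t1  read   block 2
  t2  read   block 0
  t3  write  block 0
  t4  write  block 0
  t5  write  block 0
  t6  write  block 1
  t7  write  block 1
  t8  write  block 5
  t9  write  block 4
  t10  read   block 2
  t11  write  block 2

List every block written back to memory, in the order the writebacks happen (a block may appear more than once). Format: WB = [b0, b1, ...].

WB = [1, 0, 4]

0: R B2 → L0 miss [-]
1: R B2 → L0 hit [-]
2: R B0 → L0 miss [-]
3: W B0 → L0 hit [D]
4: W B0 → L0 hit [D]
5: W B0 → L0 hit [D]
6: W B1 → L1 miss [D]
7: W B1 → L1 hit [D]
8: W B5 → L1 miss wb→B1 [D]
9: W B4 → L0 miss wb→B0 [D]
10: R B2 → L0 miss wb→B4 [-]
11: W B2 → L0 hit [D]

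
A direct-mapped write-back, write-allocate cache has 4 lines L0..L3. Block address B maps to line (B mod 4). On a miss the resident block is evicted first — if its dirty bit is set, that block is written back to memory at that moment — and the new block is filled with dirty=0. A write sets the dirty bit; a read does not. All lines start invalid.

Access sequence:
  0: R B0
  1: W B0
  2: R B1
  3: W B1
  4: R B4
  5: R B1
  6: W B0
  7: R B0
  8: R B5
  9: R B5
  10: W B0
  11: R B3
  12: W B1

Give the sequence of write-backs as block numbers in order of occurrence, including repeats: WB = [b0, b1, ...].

WB = [0, 1]

0: R B0 -> L0 miss  d=-]
1: W B0 -> L0 hit  d=D]
2: R B1 -> L1 miss  d=-]
3: W B1 -> L1 hit  d=D]
4: R B4 -> L0 miss wb->B0  d=-]
5: R B1 -> L1 hit  d=D]
6: W B0 -> L0 miss  d=D]
7: R B0 -> L0 hit  d=D]
8: R B5 -> L1 miss wb->B1  d=-]
9: R B5 -> L1 hit  d=-]
10: W B0 -> L0 hit  d=D]
11: R B3 -> L3 miss  d=-]
12: W B1 -> L1 miss  d=D]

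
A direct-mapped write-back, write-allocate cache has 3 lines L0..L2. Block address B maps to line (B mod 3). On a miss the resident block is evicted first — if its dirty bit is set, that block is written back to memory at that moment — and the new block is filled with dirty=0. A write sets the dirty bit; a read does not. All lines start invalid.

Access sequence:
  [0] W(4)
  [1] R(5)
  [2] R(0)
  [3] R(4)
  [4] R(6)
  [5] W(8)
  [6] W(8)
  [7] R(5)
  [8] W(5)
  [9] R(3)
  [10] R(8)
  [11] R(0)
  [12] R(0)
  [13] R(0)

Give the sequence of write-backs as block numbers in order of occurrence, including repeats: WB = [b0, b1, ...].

WB = [8, 5]

0: W B4 -> L1 miss  d=D]
1: R B5 -> L2 miss  d=-]
2: R B0 -> L0 miss  d=-]
3: R B4 -> L1 hit  d=D]
4: R B6 -> L0 miss  d=-]
5: W B8 -> L2 miss  d=D]
6: W B8 -> L2 hit  d=D]
7: R B5 -> L2 miss wb->B8  d=-]
8: W B5 -> L2 hit  d=D]
9: R B3 -> L0 miss  d=-]
10: R B8 -> L2 miss wb->B5  d=-]
11: R B0 -> L0 miss  d=-]
12: R B0 -> L0 hit  d=-]
13: R B0 -> L0 hit  d=-]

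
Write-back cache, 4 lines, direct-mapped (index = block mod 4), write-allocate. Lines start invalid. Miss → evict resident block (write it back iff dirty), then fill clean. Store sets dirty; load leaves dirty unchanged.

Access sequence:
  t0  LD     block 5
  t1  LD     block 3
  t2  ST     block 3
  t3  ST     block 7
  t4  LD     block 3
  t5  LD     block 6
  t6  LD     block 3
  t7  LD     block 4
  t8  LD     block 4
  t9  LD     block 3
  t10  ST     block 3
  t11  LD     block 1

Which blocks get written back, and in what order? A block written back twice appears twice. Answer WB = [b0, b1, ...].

WB = [3, 7]

0: R B5 → L1 miss [-]
1: R B3 → L3 miss [-]
2: W B3 → L3 hit [D]
3: W B7 → L3 miss wb→B3 [D]
4: R B3 → L3 miss wb→B7 [-]
5: R B6 → L2 miss [-]
6: R B3 → L3 hit [-]
7: R B4 → L0 miss [-]
8: R B4 → L0 hit [-]
9: R B3 → L3 hit [-]
10: W B3 → L3 hit [D]
11: R B1 → L1 miss [-]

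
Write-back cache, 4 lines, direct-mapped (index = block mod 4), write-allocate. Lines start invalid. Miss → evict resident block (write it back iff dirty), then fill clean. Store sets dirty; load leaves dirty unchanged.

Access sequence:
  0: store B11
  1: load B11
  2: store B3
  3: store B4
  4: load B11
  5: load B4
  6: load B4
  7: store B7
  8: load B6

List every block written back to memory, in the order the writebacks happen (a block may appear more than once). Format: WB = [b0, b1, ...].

0: W B11 → L3 miss [D]
1: R B11 → L3 hit [D]
2: W B3 → L3 miss wb→B11 [D]
3: W B4 → L0 miss [D]
4: R B11 → L3 miss wb→B3 [-]
5: R B4 → L0 hit [D]
6: R B4 → L0 hit [D]
7: W B7 → L3 miss [D]
8: R B6 → L2 miss [-]

WB = [11, 3]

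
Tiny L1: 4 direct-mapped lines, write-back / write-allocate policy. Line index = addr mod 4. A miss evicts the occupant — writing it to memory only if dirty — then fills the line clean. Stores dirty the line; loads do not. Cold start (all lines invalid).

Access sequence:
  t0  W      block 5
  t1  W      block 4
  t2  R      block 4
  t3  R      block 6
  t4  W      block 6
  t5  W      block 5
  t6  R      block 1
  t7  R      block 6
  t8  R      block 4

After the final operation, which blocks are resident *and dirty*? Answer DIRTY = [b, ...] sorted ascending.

DIRTY = [4, 6]

0: W B5 → L1 miss [D]
1: W B4 → L0 miss [D]
2: R B4 → L0 hit [D]
3: R B6 → L2 miss [-]
4: W B6 → L2 hit [D]
5: W B5 → L1 hit [D]
6: R B1 → L1 miss wb→B5 [-]
7: R B6 → L2 hit [D]
8: R B4 → L0 hit [D]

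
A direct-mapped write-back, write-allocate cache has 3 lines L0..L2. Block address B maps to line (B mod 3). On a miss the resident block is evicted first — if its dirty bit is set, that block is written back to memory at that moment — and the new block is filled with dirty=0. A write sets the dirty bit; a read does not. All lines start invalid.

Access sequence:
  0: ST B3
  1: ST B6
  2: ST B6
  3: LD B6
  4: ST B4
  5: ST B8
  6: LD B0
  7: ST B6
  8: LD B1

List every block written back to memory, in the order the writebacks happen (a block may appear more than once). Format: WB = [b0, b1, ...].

WB = [3, 6, 4]

0: W B3 -> L0 miss  d=D]
1: W B6 -> L0 miss wb->B3  d=D]
2: W B6 -> L0 hit  d=D]
3: R B6 -> L0 hit  d=D]
4: W B4 -> L1 miss  d=D]
5: W B8 -> L2 miss  d=D]
6: R B0 -> L0 miss wb->B6  d=-]
7: W B6 -> L0 miss  d=D]
8: R B1 -> L1 miss wb->B4  d=-]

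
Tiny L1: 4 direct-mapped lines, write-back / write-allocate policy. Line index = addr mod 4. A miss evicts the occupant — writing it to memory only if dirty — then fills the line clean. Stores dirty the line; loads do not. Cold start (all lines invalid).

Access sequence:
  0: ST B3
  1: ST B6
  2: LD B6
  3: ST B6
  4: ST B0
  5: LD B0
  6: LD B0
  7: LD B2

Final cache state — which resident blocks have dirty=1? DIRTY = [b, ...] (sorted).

DIRTY = [0, 3]

0: W B3 → L3 miss [D]
1: W B6 → L2 miss [D]
2: R B6 → L2 hit [D]
3: W B6 → L2 hit [D]
4: W B0 → L0 miss [D]
5: R B0 → L0 hit [D]
6: R B0 → L0 hit [D]
7: R B2 → L2 miss wb→B6 [-]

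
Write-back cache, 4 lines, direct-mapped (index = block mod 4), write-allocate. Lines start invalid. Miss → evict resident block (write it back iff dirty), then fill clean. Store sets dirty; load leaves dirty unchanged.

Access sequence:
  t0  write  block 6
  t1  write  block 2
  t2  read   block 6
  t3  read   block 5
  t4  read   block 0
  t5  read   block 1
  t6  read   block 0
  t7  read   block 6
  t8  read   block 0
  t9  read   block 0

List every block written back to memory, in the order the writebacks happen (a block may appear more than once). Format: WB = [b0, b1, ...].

WB = [6, 2]

0: W B6 → L2 miss [D]
1: W B2 → L2 miss wb→B6 [D]
2: R B6 → L2 miss wb→B2 [-]
3: R B5 → L1 miss [-]
4: R B0 → L0 miss [-]
5: R B1 → L1 miss [-]
6: R B0 → L0 hit [-]
7: R B6 → L2 hit [-]
8: R B0 → L0 hit [-]
9: R B0 → L0 hit [-]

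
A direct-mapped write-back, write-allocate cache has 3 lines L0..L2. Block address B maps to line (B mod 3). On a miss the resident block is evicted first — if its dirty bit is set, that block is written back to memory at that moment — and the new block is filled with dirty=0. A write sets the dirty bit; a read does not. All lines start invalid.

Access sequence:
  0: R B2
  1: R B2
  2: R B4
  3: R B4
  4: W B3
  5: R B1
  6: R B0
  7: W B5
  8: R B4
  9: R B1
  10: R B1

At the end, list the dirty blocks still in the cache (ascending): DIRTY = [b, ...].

DIRTY = [5]

0: R B2 -> L2 miss  d=-]
1: R B2 -> L2 hit  d=-]
2: R B4 -> L1 miss  d=-]
3: R B4 -> L1 hit  d=-]
4: W B3 -> L0 miss  d=D]
5: R B1 -> L1 miss  d=-]
6: R B0 -> L0 miss wb->B3  d=-]
7: W B5 -> L2 miss  d=D]
8: R B4 -> L1 miss  d=-]
9: R B1 -> L1 miss  d=-]
10: R B1 -> L1 hit  d=-]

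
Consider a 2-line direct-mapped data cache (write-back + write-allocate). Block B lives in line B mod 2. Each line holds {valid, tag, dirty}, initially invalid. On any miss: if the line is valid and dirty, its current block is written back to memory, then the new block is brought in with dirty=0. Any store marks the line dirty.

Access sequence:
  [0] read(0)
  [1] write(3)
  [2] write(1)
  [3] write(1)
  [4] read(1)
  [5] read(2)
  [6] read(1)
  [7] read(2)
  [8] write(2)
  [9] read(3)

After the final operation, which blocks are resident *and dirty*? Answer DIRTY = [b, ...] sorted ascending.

0: R B0 -> L0 miss  d=-]
1: W B3 -> L1 miss  d=D]
2: W B1 -> L1 miss wb->B3  d=D]
3: W B1 -> L1 hit  d=D]
4: R B1 -> L1 hit  d=D]
5: R B2 -> L0 miss  d=-]
6: R B1 -> L1 hit  d=D]
7: R B2 -> L0 hit  d=-]
8: W B2 -> L0 hit  d=D]
9: R B3 -> L1 miss wb->B1  d=-]

DIRTY = [2]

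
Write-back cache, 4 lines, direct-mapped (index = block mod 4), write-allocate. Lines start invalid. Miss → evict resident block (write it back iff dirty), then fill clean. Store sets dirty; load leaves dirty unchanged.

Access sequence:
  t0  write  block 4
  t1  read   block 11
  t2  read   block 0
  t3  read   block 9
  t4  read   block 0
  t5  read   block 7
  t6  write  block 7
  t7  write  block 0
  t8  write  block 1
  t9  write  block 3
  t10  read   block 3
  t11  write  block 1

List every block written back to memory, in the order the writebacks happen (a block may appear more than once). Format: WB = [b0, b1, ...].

0: W B4 -> L0 miss  d=D]
1: R B11 -> L3 miss  d=-]
2: R B0 -> L0 miss wb->B4  d=-]
3: R B9 -> L1 miss  d=-]
4: R B0 -> L0 hit  d=-]
5: R B7 -> L3 miss  d=-]
6: W B7 -> L3 hit  d=D]
7: W B0 -> L0 hit  d=D]
8: W B1 -> L1 miss  d=D]
9: W B3 -> L3 miss wb->B7  d=D]
10: R B3 -> L3 hit  d=D]
11: W B1 -> L1 hit  d=D]

WB = [4, 7]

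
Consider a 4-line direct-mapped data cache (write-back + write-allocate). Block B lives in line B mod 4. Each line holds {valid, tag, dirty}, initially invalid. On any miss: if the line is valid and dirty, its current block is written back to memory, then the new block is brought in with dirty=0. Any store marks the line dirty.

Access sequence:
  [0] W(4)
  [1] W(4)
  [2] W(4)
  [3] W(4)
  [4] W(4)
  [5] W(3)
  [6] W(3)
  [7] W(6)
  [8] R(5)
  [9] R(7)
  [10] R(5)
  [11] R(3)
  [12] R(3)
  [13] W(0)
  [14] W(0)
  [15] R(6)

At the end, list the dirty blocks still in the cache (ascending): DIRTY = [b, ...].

  0 | W B4 → L0 miss [D]
  1 | W B4 → L0 hit [D]
  2 | W B4 → L0 hit [D]
  3 | W B4 → L0 hit [D]
  4 | W B4 → L0 hit [D]
  5 | W B3 → L3 miss [D]
  6 | W B3 → L3 hit [D]
  7 | W B6 → L2 miss [D]
  8 | R B5 → L1 miss [-]
  9 | R B7 → L3 miss wb→B3 [-]
  10 | R B5 → L1 hit [-]
  11 | R B3 → L3 miss [-]
  12 | R B3 → L3 hit [-]
  13 | W B0 → L0 miss wb→B4 [D]
  14 | W B0 → L0 hit [D]
  15 | R B6 → L2 hit [D]

DIRTY = [0, 6]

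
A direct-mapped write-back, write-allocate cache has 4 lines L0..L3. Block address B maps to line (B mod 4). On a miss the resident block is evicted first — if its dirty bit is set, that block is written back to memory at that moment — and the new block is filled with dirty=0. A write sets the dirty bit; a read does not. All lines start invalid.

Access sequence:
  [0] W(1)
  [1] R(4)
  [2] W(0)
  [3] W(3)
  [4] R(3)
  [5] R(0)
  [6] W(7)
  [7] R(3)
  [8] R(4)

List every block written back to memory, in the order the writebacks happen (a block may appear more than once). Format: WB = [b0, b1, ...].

WB = [3, 7, 0]

0: W B1 -> L1 miss  d=D]
1: R B4 -> L0 miss  d=-]
2: W B0 -> L0 miss  d=D]
3: W B3 -> L3 miss  d=D]
4: R B3 -> L3 hit  d=D]
5: R B0 -> L0 hit  d=D]
6: W B7 -> L3 miss wb->B3  d=D]
7: R B3 -> L3 miss wb->B7  d=-]
8: R B4 -> L0 miss wb->B0  d=-]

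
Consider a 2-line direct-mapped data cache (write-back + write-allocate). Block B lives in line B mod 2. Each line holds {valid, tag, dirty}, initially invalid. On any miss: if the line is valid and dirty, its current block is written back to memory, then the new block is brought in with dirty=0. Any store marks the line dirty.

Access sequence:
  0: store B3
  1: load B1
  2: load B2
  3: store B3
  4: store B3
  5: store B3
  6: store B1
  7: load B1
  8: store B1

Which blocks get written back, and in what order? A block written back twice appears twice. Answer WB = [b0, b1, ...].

WB = [3, 3]

0: W B3 → L1 miss [D]
1: R B1 → L1 miss wb→B3 [-]
2: R B2 → L0 miss [-]
3: W B3 → L1 miss [D]
4: W B3 → L1 hit [D]
5: W B3 → L1 hit [D]
6: W B1 → L1 miss wb→B3 [D]
7: R B1 → L1 hit [D]
8: W B1 → L1 hit [D]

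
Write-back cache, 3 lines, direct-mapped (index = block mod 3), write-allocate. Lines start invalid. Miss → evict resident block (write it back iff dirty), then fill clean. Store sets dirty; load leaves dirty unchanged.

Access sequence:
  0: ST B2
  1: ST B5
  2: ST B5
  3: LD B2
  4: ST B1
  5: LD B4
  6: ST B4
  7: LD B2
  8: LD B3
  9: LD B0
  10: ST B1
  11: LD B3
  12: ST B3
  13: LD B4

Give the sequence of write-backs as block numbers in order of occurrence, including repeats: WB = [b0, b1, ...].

0: W B2 → L2 miss [D]
1: W B5 → L2 miss wb→B2 [D]
2: W B5 → L2 hit [D]
3: R B2 → L2 miss wb→B5 [-]
4: W B1 → L1 miss [D]
5: R B4 → L1 miss wb→B1 [-]
6: W B4 → L1 hit [D]
7: R B2 → L2 hit [-]
8: R B3 → L0 miss [-]
9: R B0 → L0 miss [-]
10: W B1 → L1 miss wb→B4 [D]
11: R B3 → L0 miss [-]
12: W B3 → L0 hit [D]
13: R B4 → L1 miss wb→B1 [-]

WB = [2, 5, 1, 4, 1]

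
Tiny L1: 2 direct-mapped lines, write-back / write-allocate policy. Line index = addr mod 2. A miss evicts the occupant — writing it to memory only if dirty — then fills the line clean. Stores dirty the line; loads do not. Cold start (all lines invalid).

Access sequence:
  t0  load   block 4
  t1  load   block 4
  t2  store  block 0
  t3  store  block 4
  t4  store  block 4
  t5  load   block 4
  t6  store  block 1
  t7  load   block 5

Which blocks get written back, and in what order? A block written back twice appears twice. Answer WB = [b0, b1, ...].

  0 | R B4 → L0 miss [-]
  1 | R B4 → L0 hit [-]
  2 | W B0 → L0 miss [D]
  3 | W B4 → L0 miss wb→B0 [D]
  4 | W B4 → L0 hit [D]
  5 | R B4 → L0 hit [D]
  6 | W B1 → L1 miss [D]
  7 | R B5 → L1 miss wb→B1 [-]

WB = [0, 1]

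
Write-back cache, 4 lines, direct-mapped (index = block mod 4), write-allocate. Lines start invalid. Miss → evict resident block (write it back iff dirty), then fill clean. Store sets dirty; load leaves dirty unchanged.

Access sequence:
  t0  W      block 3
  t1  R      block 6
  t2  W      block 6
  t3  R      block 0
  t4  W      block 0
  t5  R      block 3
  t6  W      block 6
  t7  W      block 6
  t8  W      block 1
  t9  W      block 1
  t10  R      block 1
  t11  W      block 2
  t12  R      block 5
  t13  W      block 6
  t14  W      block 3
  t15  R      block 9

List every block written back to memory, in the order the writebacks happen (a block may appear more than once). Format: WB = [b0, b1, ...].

WB = [6, 1, 2]

  0 | W B3 → L3 miss [D]
  1 | R B6 → L2 miss [-]
  2 | W B6 → L2 hit [D]
  3 | R B0 → L0 miss [-]
  4 | W B0 → L0 hit [D]
  5 | R B3 → L3 hit [D]
  6 | W B6 → L2 hit [D]
  7 | W B6 → L2 hit [D]
  8 | W B1 → L1 miss [D]
  9 | W B1 → L1 hit [D]
  10 | R B1 → L1 hit [D]
  11 | W B2 → L2 miss wb→B6 [D]
  12 | R B5 → L1 miss wb→B1 [-]
  13 | W B6 → L2 miss wb→B2 [D]
  14 | W B3 → L3 hit [D]
  15 | R B9 → L1 miss [-]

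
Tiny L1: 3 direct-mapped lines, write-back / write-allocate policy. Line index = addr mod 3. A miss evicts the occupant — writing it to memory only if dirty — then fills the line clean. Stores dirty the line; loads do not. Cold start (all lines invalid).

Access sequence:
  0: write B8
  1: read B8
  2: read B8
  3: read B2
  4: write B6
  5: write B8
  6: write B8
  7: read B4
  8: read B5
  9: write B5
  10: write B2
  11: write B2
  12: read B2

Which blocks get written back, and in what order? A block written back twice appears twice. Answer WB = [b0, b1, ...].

WB = [8, 8, 5]

  0 | W B8 → L2 miss [D]
  1 | R B8 → L2 hit [D]
  2 | R B8 → L2 hit [D]
  3 | R B2 → L2 miss wb→B8 [-]
  4 | W B6 → L0 miss [D]
  5 | W B8 → L2 miss [D]
  6 | W B8 → L2 hit [D]
  7 | R B4 → L1 miss [-]
  8 | R B5 → L2 miss wb→B8 [-]
  9 | W B5 → L2 hit [D]
  10 | W B2 → L2 miss wb→B5 [D]
  11 | W B2 → L2 hit [D]
  12 | R B2 → L2 hit [D]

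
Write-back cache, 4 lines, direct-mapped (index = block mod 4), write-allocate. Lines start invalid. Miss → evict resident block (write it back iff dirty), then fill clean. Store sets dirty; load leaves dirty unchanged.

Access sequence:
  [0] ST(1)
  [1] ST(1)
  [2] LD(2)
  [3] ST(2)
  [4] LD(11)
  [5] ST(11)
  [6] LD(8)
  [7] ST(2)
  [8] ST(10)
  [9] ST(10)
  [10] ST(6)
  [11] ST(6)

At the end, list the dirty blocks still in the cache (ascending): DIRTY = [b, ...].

  0 | W B1 → L1 miss [D]
  1 | W B1 → L1 hit [D]
  2 | R B2 → L2 miss [-]
  3 | W B2 → L2 hit [D]
  4 | R B11 → L3 miss [-]
  5 | W B11 → L3 hit [D]
  6 | R B8 → L0 miss [-]
  7 | W B2 → L2 hit [D]
  8 | W B10 → L2 miss wb→B2 [D]
  9 | W B10 → L2 hit [D]
  10 | W B6 → L2 miss wb→B10 [D]
  11 | W B6 → L2 hit [D]

DIRTY = [1, 6, 11]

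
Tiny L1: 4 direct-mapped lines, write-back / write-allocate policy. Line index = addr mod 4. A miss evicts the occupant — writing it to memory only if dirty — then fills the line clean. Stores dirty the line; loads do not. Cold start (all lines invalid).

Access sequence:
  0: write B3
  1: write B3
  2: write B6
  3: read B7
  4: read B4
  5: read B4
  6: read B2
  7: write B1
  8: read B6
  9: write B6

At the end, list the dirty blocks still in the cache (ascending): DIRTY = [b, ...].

DIRTY = [1, 6]

  0 | W B3 → L3 miss [D]
  1 | W B3 → L3 hit [D]
  2 | W B6 → L2 miss [D]
  3 | R B7 → L3 miss wb→B3 [-]
  4 | R B4 → L0 miss [-]
  5 | R B4 → L0 hit [-]
  6 | R B2 → L2 miss wb→B6 [-]
  7 | W B1 → L1 miss [D]
  8 | R B6 → L2 miss [-]
  9 | W B6 → L2 hit [D]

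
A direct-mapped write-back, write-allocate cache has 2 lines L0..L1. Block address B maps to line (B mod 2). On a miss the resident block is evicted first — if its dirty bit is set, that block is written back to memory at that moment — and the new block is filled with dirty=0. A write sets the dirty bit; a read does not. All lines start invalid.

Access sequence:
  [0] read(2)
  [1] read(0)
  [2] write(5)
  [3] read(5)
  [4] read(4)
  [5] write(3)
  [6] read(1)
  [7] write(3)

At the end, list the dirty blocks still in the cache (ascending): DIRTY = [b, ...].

0: R B2 -> L0 miss  d=-]
1: R B0 -> L0 miss  d=-]
2: W B5 -> L1 miss  d=D]
3: R B5 -> L1 hit  d=D]
4: R B4 -> L0 miss  d=-]
5: W B3 -> L1 miss wb->B5  d=D]
6: R B1 -> L1 miss wb->B3  d=-]
7: W B3 -> L1 miss  d=D]

DIRTY = [3]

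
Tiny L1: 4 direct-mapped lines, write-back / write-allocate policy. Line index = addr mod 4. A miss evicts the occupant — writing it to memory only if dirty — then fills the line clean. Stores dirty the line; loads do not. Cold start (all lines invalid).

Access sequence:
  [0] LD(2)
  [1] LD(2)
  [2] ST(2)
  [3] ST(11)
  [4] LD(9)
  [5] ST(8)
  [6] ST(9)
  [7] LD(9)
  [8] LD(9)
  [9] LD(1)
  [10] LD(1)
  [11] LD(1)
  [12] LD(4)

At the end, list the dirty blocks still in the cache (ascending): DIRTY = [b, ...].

DIRTY = [2, 11]

0: R B2 → L2 miss [-]
1: R B2 → L2 hit [-]
2: W B2 → L2 hit [D]
3: W B11 → L3 miss [D]
4: R B9 → L1 miss [-]
5: W B8 → L0 miss [D]
6: W B9 → L1 hit [D]
7: R B9 → L1 hit [D]
8: R B9 → L1 hit [D]
9: R B1 → L1 miss wb→B9 [-]
10: R B1 → L1 hit [-]
11: R B1 → L1 hit [-]
12: R B4 → L0 miss wb→B8 [-]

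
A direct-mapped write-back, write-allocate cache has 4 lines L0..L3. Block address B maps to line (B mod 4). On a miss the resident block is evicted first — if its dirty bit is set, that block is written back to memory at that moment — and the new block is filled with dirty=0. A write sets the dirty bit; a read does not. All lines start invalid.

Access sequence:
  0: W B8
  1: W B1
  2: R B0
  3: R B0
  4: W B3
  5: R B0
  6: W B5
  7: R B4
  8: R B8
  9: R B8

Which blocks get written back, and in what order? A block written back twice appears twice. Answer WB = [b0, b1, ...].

WB = [8, 1]

  0 | W B8 → L0 miss [D]
  1 | W B1 → L1 miss [D]
  2 | R B0 → L0 miss wb→B8 [-]
  3 | R B0 → L0 hit [-]
  4 | W B3 → L3 miss [D]
  5 | R B0 → L0 hit [-]
  6 | W B5 → L1 miss wb→B1 [D]
  7 | R B4 → L0 miss [-]
  8 | R B8 → L0 miss [-]
  9 | R B8 → L0 hit [-]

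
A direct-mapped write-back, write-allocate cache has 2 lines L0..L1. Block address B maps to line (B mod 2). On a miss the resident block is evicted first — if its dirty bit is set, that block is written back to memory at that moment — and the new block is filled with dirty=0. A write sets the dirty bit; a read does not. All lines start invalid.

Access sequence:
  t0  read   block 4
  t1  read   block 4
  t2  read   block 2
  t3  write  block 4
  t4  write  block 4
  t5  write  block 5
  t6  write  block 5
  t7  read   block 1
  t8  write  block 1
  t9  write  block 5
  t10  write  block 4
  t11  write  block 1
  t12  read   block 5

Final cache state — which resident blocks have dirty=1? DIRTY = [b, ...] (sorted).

DIRTY = [4]

0: R B4 -> L0 miss  d=-]
1: R B4 -> L0 hit  d=-]
2: R B2 -> L0 miss  d=-]
3: W B4 -> L0 miss  d=D]
4: W B4 -> L0 hit  d=D]
5: W B5 -> L1 miss  d=D]
6: W B5 -> L1 hit  d=D]
7: R B1 -> L1 miss wb->B5  d=-]
8: W B1 -> L1 hit  d=D]
9: W B5 -> L1 miss wb->B1  d=D]
10: W B4 -> L0 hit  d=D]
11: W B1 -> L1 miss wb->B5  d=D]
12: R B5 -> L1 miss wb->B1  d=-]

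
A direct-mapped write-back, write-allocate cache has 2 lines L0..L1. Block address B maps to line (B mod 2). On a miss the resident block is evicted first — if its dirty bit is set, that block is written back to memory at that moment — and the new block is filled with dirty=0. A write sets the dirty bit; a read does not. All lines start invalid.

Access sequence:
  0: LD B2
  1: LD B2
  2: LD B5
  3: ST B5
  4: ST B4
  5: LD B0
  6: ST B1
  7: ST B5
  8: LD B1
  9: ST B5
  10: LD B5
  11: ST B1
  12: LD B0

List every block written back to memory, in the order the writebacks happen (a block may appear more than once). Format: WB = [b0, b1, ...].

WB = [4, 5, 1, 5, 5]

0: R B2 -> L0 miss  d=-]
1: R B2 -> L0 hit  d=-]
2: R B5 -> L1 miss  d=-]
3: W B5 -> L1 hit  d=D]
4: W B4 -> L0 miss  d=D]
5: R B0 -> L0 miss wb->B4  d=-]
6: W B1 -> L1 miss wb->B5  d=D]
7: W B5 -> L1 miss wb->B1  d=D]
8: R B1 -> L1 miss wb->B5  d=-]
9: W B5 -> L1 miss  d=D]
10: R B5 -> L1 hit  d=D]
11: W B1 -> L1 miss wb->B5  d=D]
12: R B0 -> L0 hit  d=-]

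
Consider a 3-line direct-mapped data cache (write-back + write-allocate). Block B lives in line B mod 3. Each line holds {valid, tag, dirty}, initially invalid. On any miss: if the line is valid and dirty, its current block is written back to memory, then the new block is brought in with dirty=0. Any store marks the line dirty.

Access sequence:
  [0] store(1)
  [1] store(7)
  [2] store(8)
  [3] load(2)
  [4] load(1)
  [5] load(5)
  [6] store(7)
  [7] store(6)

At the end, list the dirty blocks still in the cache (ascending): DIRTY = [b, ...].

DIRTY = [6, 7]

0: W B1 → L1 miss [D]
1: W B7 → L1 miss wb→B1 [D]
2: W B8 → L2 miss [D]
3: R B2 → L2 miss wb→B8 [-]
4: R B1 → L1 miss wb→B7 [-]
5: R B5 → L2 miss [-]
6: W B7 → L1 miss [D]
7: W B6 → L0 miss [D]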